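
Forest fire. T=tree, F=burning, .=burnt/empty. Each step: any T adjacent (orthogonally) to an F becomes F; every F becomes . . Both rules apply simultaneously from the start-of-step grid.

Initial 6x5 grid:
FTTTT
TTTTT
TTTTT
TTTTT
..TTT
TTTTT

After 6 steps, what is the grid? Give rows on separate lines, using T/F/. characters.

Step 1: 2 trees catch fire, 1 burn out
  .FTTT
  FTTTT
  TTTTT
  TTTTT
  ..TTT
  TTTTT
Step 2: 3 trees catch fire, 2 burn out
  ..FTT
  .FTTT
  FTTTT
  TTTTT
  ..TTT
  TTTTT
Step 3: 4 trees catch fire, 3 burn out
  ...FT
  ..FTT
  .FTTT
  FTTTT
  ..TTT
  TTTTT
Step 4: 4 trees catch fire, 4 burn out
  ....F
  ...FT
  ..FTT
  .FTTT
  ..TTT
  TTTTT
Step 5: 3 trees catch fire, 4 burn out
  .....
  ....F
  ...FT
  ..FTT
  ..TTT
  TTTTT
Step 6: 3 trees catch fire, 3 burn out
  .....
  .....
  ....F
  ...FT
  ..FTT
  TTTTT

.....
.....
....F
...FT
..FTT
TTTTT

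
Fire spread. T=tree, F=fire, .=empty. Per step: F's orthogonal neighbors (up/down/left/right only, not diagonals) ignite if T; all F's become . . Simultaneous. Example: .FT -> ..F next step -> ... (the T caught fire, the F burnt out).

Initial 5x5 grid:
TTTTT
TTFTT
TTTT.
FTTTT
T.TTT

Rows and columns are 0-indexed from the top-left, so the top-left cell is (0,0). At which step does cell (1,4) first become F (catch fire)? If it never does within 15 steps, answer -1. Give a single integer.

Step 1: cell (1,4)='T' (+7 fires, +2 burnt)
Step 2: cell (1,4)='F' (+7 fires, +7 burnt)
  -> target ignites at step 2
Step 3: cell (1,4)='.' (+4 fires, +7 burnt)
Step 4: cell (1,4)='.' (+2 fires, +4 burnt)
Step 5: cell (1,4)='.' (+1 fires, +2 burnt)
Step 6: cell (1,4)='.' (+0 fires, +1 burnt)
  fire out at step 6

2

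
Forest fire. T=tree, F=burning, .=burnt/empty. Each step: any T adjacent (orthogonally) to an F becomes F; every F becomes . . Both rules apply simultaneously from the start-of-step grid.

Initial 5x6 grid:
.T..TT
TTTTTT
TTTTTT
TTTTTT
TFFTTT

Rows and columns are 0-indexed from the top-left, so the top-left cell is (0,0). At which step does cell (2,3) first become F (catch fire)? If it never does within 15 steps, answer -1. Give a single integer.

Step 1: cell (2,3)='T' (+4 fires, +2 burnt)
Step 2: cell (2,3)='T' (+5 fires, +4 burnt)
Step 3: cell (2,3)='F' (+6 fires, +5 burnt)
  -> target ignites at step 3
Step 4: cell (2,3)='.' (+5 fires, +6 burnt)
Step 5: cell (2,3)='.' (+2 fires, +5 burnt)
Step 6: cell (2,3)='.' (+2 fires, +2 burnt)
Step 7: cell (2,3)='.' (+1 fires, +2 burnt)
Step 8: cell (2,3)='.' (+0 fires, +1 burnt)
  fire out at step 8

3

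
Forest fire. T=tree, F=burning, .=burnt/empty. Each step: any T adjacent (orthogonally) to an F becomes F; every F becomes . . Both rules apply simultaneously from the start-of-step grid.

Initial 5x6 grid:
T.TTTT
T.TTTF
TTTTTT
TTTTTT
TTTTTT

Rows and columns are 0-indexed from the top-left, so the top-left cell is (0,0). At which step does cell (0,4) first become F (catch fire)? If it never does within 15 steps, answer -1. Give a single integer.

Step 1: cell (0,4)='T' (+3 fires, +1 burnt)
Step 2: cell (0,4)='F' (+4 fires, +3 burnt)
  -> target ignites at step 2
Step 3: cell (0,4)='.' (+5 fires, +4 burnt)
Step 4: cell (0,4)='.' (+4 fires, +5 burnt)
Step 5: cell (0,4)='.' (+3 fires, +4 burnt)
Step 6: cell (0,4)='.' (+3 fires, +3 burnt)
Step 7: cell (0,4)='.' (+3 fires, +3 burnt)
Step 8: cell (0,4)='.' (+2 fires, +3 burnt)
Step 9: cell (0,4)='.' (+0 fires, +2 burnt)
  fire out at step 9

2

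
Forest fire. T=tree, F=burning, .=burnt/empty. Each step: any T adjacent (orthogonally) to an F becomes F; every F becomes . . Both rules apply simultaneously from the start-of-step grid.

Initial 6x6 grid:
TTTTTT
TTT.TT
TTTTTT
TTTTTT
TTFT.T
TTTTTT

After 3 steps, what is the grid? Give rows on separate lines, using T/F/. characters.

Step 1: 4 trees catch fire, 1 burn out
  TTTTTT
  TTT.TT
  TTTTTT
  TTFTTT
  TF.F.T
  TTFTTT
Step 2: 6 trees catch fire, 4 burn out
  TTTTTT
  TTT.TT
  TTFTTT
  TF.FTT
  F....T
  TF.FTT
Step 3: 7 trees catch fire, 6 burn out
  TTTTTT
  TTF.TT
  TF.FTT
  F...FT
  .....T
  F...FT

TTTTTT
TTF.TT
TF.FTT
F...FT
.....T
F...FT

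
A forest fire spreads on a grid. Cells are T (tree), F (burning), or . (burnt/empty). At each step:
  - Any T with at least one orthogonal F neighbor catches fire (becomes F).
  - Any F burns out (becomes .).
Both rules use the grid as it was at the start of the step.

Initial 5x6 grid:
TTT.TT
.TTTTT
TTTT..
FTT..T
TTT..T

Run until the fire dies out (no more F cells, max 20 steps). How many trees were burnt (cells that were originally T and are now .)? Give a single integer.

Step 1: +3 fires, +1 burnt (F count now 3)
Step 2: +3 fires, +3 burnt (F count now 3)
Step 3: +3 fires, +3 burnt (F count now 3)
Step 4: +3 fires, +3 burnt (F count now 3)
Step 5: +3 fires, +3 burnt (F count now 3)
Step 6: +1 fires, +3 burnt (F count now 1)
Step 7: +2 fires, +1 burnt (F count now 2)
Step 8: +1 fires, +2 burnt (F count now 1)
Step 9: +0 fires, +1 burnt (F count now 0)
Fire out after step 9
Initially T: 21, now '.': 28
Total burnt (originally-T cells now '.'): 19

Answer: 19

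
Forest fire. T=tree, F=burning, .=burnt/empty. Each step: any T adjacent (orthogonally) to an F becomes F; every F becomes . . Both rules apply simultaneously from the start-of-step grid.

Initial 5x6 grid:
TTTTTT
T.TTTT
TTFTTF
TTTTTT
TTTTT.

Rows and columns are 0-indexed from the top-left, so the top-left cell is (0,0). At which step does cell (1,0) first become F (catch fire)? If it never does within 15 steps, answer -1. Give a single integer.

Step 1: cell (1,0)='T' (+7 fires, +2 burnt)
Step 2: cell (1,0)='T' (+9 fires, +7 burnt)
Step 3: cell (1,0)='F' (+8 fires, +9 burnt)
  -> target ignites at step 3
Step 4: cell (1,0)='.' (+2 fires, +8 burnt)
Step 5: cell (1,0)='.' (+0 fires, +2 burnt)
  fire out at step 5

3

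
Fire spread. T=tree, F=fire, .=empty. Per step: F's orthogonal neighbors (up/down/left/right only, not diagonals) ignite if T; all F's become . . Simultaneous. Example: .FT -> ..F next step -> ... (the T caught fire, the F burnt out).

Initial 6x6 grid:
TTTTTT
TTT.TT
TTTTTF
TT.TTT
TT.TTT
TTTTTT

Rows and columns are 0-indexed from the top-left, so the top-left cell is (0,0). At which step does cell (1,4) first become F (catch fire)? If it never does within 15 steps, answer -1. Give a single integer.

Step 1: cell (1,4)='T' (+3 fires, +1 burnt)
Step 2: cell (1,4)='F' (+5 fires, +3 burnt)
  -> target ignites at step 2
Step 3: cell (1,4)='.' (+5 fires, +5 burnt)
Step 4: cell (1,4)='.' (+5 fires, +5 burnt)
Step 5: cell (1,4)='.' (+5 fires, +5 burnt)
Step 6: cell (1,4)='.' (+5 fires, +5 burnt)
Step 7: cell (1,4)='.' (+3 fires, +5 burnt)
Step 8: cell (1,4)='.' (+1 fires, +3 burnt)
Step 9: cell (1,4)='.' (+0 fires, +1 burnt)
  fire out at step 9

2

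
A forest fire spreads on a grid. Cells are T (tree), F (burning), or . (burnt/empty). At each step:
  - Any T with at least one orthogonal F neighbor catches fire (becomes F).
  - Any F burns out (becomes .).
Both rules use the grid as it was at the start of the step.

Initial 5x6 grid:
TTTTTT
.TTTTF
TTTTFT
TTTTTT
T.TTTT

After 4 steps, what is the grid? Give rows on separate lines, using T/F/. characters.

Step 1: 5 trees catch fire, 2 burn out
  TTTTTF
  .TTTF.
  TTTF.F
  TTTTFT
  T.TTTT
Step 2: 6 trees catch fire, 5 burn out
  TTTTF.
  .TTF..
  TTF...
  TTTF.F
  T.TTFT
Step 3: 6 trees catch fire, 6 burn out
  TTTF..
  .TF...
  TF....
  TTF...
  T.TF.F
Step 4: 5 trees catch fire, 6 burn out
  TTF...
  .F....
  F.....
  TF....
  T.F...

TTF...
.F....
F.....
TF....
T.F...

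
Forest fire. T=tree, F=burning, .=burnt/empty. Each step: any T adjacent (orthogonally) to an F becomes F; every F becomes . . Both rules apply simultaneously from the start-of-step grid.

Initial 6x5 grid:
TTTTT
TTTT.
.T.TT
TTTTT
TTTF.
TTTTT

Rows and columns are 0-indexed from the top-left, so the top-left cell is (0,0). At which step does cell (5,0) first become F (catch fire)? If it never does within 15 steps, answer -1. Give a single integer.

Step 1: cell (5,0)='T' (+3 fires, +1 burnt)
Step 2: cell (5,0)='T' (+6 fires, +3 burnt)
Step 3: cell (5,0)='T' (+5 fires, +6 burnt)
Step 4: cell (5,0)='F' (+5 fires, +5 burnt)
  -> target ignites at step 4
Step 5: cell (5,0)='.' (+3 fires, +5 burnt)
Step 6: cell (5,0)='.' (+2 fires, +3 burnt)
Step 7: cell (5,0)='.' (+1 fires, +2 burnt)
Step 8: cell (5,0)='.' (+0 fires, +1 burnt)
  fire out at step 8

4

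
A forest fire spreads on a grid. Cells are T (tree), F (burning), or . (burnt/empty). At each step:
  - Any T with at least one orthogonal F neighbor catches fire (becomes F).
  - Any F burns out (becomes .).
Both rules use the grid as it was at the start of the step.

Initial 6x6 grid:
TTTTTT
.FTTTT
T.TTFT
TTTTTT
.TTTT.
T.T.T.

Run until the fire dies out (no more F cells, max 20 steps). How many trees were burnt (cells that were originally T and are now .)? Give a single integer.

Answer: 26

Derivation:
Step 1: +6 fires, +2 burnt (F count now 6)
Step 2: +9 fires, +6 burnt (F count now 9)
Step 3: +5 fires, +9 burnt (F count now 5)
Step 4: +2 fires, +5 burnt (F count now 2)
Step 5: +3 fires, +2 burnt (F count now 3)
Step 6: +1 fires, +3 burnt (F count now 1)
Step 7: +0 fires, +1 burnt (F count now 0)
Fire out after step 7
Initially T: 27, now '.': 35
Total burnt (originally-T cells now '.'): 26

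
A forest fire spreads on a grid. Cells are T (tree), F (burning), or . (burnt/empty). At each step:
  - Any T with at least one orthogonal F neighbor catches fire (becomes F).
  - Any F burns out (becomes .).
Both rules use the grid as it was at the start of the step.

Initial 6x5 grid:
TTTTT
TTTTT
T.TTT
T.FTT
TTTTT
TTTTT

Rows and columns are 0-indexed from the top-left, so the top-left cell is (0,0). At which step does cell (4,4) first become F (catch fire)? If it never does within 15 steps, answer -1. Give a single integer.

Step 1: cell (4,4)='T' (+3 fires, +1 burnt)
Step 2: cell (4,4)='T' (+6 fires, +3 burnt)
Step 3: cell (4,4)='F' (+8 fires, +6 burnt)
  -> target ignites at step 3
Step 4: cell (4,4)='.' (+7 fires, +8 burnt)
Step 5: cell (4,4)='.' (+3 fires, +7 burnt)
Step 6: cell (4,4)='.' (+0 fires, +3 burnt)
  fire out at step 6

3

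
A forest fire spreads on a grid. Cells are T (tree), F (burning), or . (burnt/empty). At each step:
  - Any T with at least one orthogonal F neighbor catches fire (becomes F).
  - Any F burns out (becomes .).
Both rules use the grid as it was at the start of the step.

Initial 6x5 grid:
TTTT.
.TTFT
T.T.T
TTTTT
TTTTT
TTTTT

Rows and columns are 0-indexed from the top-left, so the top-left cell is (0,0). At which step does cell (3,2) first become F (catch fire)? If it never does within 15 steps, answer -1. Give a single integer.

Step 1: cell (3,2)='T' (+3 fires, +1 burnt)
Step 2: cell (3,2)='T' (+4 fires, +3 burnt)
Step 3: cell (3,2)='F' (+3 fires, +4 burnt)
  -> target ignites at step 3
Step 4: cell (3,2)='.' (+5 fires, +3 burnt)
Step 5: cell (3,2)='.' (+5 fires, +5 burnt)
Step 6: cell (3,2)='.' (+4 fires, +5 burnt)
Step 7: cell (3,2)='.' (+1 fires, +4 burnt)
Step 8: cell (3,2)='.' (+0 fires, +1 burnt)
  fire out at step 8

3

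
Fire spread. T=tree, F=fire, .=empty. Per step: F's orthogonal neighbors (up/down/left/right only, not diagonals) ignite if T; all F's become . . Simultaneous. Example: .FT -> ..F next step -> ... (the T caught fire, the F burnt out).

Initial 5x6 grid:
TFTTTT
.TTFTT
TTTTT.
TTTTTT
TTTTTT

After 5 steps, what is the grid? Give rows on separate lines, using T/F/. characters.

Step 1: 7 trees catch fire, 2 burn out
  F.FFTT
  .FF.FT
  TTTFT.
  TTTTTT
  TTTTTT
Step 2: 6 trees catch fire, 7 burn out
  ....FT
  .....F
  TFF.F.
  TTTFTT
  TTTTTT
Step 3: 6 trees catch fire, 6 burn out
  .....F
  ......
  F.....
  TFF.FT
  TTTFTT
Step 4: 5 trees catch fire, 6 burn out
  ......
  ......
  ......
  F....F
  TFF.FT
Step 5: 2 trees catch fire, 5 burn out
  ......
  ......
  ......
  ......
  F....F

......
......
......
......
F....F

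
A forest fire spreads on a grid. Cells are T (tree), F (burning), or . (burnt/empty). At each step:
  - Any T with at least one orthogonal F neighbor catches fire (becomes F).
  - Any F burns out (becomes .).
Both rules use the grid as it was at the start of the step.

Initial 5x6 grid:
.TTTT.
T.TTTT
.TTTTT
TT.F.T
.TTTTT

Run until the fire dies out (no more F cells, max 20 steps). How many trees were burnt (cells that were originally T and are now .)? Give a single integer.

Step 1: +2 fires, +1 burnt (F count now 2)
Step 2: +5 fires, +2 burnt (F count now 5)
Step 3: +7 fires, +5 burnt (F count now 7)
Step 4: +5 fires, +7 burnt (F count now 5)
Step 5: +2 fires, +5 burnt (F count now 2)
Step 6: +0 fires, +2 burnt (F count now 0)
Fire out after step 6
Initially T: 22, now '.': 29
Total burnt (originally-T cells now '.'): 21

Answer: 21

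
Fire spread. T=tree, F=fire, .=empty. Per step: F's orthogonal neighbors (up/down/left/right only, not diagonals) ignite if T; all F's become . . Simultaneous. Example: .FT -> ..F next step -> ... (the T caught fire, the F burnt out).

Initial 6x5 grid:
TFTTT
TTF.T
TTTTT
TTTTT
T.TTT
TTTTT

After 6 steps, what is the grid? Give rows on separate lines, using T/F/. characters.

Step 1: 4 trees catch fire, 2 burn out
  F.FTT
  TF..T
  TTFTT
  TTTTT
  T.TTT
  TTTTT
Step 2: 5 trees catch fire, 4 burn out
  ...FT
  F...T
  TF.FT
  TTFTT
  T.TTT
  TTTTT
Step 3: 6 trees catch fire, 5 burn out
  ....F
  ....T
  F...F
  TF.FT
  T.FTT
  TTTTT
Step 4: 5 trees catch fire, 6 burn out
  .....
  ....F
  .....
  F...F
  T..FT
  TTFTT
Step 5: 4 trees catch fire, 5 burn out
  .....
  .....
  .....
  .....
  F...F
  TF.FT
Step 6: 2 trees catch fire, 4 burn out
  .....
  .....
  .....
  .....
  .....
  F...F

.....
.....
.....
.....
.....
F...F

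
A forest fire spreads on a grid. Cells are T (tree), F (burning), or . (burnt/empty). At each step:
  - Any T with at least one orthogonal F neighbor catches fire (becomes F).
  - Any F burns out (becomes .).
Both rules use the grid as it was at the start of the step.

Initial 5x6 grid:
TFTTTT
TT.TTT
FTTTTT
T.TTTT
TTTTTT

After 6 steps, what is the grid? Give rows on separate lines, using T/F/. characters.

Step 1: 6 trees catch fire, 2 burn out
  F.FTTT
  FF.TTT
  .FTTTT
  F.TTTT
  TTTTTT
Step 2: 3 trees catch fire, 6 burn out
  ...FTT
  ...TTT
  ..FTTT
  ..TTTT
  FTTTTT
Step 3: 5 trees catch fire, 3 burn out
  ....FT
  ...FTT
  ...FTT
  ..FTTT
  .FTTTT
Step 4: 5 trees catch fire, 5 burn out
  .....F
  ....FT
  ....FT
  ...FTT
  ..FTTT
Step 5: 4 trees catch fire, 5 burn out
  ......
  .....F
  .....F
  ....FT
  ...FTT
Step 6: 2 trees catch fire, 4 burn out
  ......
  ......
  ......
  .....F
  ....FT

......
......
......
.....F
....FT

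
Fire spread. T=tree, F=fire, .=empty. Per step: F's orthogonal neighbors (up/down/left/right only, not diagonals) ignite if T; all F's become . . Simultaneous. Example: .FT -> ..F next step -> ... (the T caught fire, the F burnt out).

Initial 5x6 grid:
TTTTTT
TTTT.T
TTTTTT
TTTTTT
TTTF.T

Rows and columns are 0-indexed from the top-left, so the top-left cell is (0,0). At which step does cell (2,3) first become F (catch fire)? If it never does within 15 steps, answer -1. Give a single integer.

Step 1: cell (2,3)='T' (+2 fires, +1 burnt)
Step 2: cell (2,3)='F' (+4 fires, +2 burnt)
  -> target ignites at step 2
Step 3: cell (2,3)='.' (+6 fires, +4 burnt)
Step 4: cell (2,3)='.' (+6 fires, +6 burnt)
Step 5: cell (2,3)='.' (+5 fires, +6 burnt)
Step 6: cell (2,3)='.' (+3 fires, +5 burnt)
Step 7: cell (2,3)='.' (+1 fires, +3 burnt)
Step 8: cell (2,3)='.' (+0 fires, +1 burnt)
  fire out at step 8

2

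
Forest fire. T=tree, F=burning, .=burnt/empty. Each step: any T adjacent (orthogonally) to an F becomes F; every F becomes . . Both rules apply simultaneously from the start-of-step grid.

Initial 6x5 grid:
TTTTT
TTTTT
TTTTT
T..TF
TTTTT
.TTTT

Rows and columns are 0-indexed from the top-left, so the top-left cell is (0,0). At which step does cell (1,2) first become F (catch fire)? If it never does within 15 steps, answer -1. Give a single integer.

Step 1: cell (1,2)='T' (+3 fires, +1 burnt)
Step 2: cell (1,2)='T' (+4 fires, +3 burnt)
Step 3: cell (1,2)='T' (+5 fires, +4 burnt)
Step 4: cell (1,2)='F' (+5 fires, +5 burnt)
  -> target ignites at step 4
Step 5: cell (1,2)='.' (+5 fires, +5 burnt)
Step 6: cell (1,2)='.' (+3 fires, +5 burnt)
Step 7: cell (1,2)='.' (+1 fires, +3 burnt)
Step 8: cell (1,2)='.' (+0 fires, +1 burnt)
  fire out at step 8

4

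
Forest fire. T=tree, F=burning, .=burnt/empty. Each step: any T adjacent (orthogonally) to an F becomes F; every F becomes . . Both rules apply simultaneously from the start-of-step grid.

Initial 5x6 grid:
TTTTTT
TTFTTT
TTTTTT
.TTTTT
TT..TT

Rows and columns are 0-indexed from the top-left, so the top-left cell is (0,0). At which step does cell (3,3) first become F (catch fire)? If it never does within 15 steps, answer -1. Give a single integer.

Step 1: cell (3,3)='T' (+4 fires, +1 burnt)
Step 2: cell (3,3)='T' (+7 fires, +4 burnt)
Step 3: cell (3,3)='F' (+7 fires, +7 burnt)
  -> target ignites at step 3
Step 4: cell (3,3)='.' (+4 fires, +7 burnt)
Step 5: cell (3,3)='.' (+3 fires, +4 burnt)
Step 6: cell (3,3)='.' (+1 fires, +3 burnt)
Step 7: cell (3,3)='.' (+0 fires, +1 burnt)
  fire out at step 7

3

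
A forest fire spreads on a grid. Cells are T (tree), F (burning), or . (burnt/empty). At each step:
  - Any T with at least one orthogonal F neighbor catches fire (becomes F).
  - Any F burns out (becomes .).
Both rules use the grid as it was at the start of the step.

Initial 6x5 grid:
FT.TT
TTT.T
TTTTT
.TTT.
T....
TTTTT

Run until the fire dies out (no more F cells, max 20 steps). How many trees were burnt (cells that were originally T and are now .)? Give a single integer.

Answer: 15

Derivation:
Step 1: +2 fires, +1 burnt (F count now 2)
Step 2: +2 fires, +2 burnt (F count now 2)
Step 3: +2 fires, +2 burnt (F count now 2)
Step 4: +2 fires, +2 burnt (F count now 2)
Step 5: +2 fires, +2 burnt (F count now 2)
Step 6: +2 fires, +2 burnt (F count now 2)
Step 7: +1 fires, +2 burnt (F count now 1)
Step 8: +1 fires, +1 burnt (F count now 1)
Step 9: +1 fires, +1 burnt (F count now 1)
Step 10: +0 fires, +1 burnt (F count now 0)
Fire out after step 10
Initially T: 21, now '.': 24
Total burnt (originally-T cells now '.'): 15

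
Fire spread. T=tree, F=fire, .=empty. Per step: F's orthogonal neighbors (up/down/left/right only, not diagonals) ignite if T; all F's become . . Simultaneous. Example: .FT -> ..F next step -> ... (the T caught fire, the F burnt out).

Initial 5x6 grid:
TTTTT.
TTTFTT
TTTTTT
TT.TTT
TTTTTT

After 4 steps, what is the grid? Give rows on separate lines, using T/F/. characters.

Step 1: 4 trees catch fire, 1 burn out
  TTTFT.
  TTF.FT
  TTTFTT
  TT.TTT
  TTTTTT
Step 2: 7 trees catch fire, 4 burn out
  TTF.F.
  TF...F
  TTF.FT
  TT.FTT
  TTTTTT
Step 3: 6 trees catch fire, 7 burn out
  TF....
  F.....
  TF...F
  TT..FT
  TTTFTT
Step 4: 6 trees catch fire, 6 burn out
  F.....
  ......
  F.....
  TF...F
  TTF.FT

F.....
......
F.....
TF...F
TTF.FT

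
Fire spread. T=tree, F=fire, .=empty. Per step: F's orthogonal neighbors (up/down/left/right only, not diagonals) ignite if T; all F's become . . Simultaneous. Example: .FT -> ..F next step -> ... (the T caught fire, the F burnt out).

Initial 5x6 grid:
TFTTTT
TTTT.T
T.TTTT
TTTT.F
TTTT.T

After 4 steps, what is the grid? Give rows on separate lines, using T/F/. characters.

Step 1: 5 trees catch fire, 2 burn out
  F.FTTT
  TFTT.T
  T.TTTF
  TTTT..
  TTTT.F
Step 2: 5 trees catch fire, 5 burn out
  ...FTT
  F.FT.F
  T.TTF.
  TTTT..
  TTTT..
Step 3: 6 trees catch fire, 5 burn out
  ....FF
  ...F..
  F.FF..
  TTTT..
  TTTT..
Step 4: 3 trees catch fire, 6 burn out
  ......
  ......
  ......
  FTFF..
  TTTT..

......
......
......
FTFF..
TTTT..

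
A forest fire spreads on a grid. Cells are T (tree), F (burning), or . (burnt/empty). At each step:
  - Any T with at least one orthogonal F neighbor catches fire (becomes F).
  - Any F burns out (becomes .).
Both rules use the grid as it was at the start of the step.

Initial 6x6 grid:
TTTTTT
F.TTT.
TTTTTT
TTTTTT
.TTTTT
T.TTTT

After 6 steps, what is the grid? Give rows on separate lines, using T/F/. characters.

Step 1: 2 trees catch fire, 1 burn out
  FTTTTT
  ..TTT.
  FTTTTT
  TTTTTT
  .TTTTT
  T.TTTT
Step 2: 3 trees catch fire, 2 burn out
  .FTTTT
  ..TTT.
  .FTTTT
  FTTTTT
  .TTTTT
  T.TTTT
Step 3: 3 trees catch fire, 3 burn out
  ..FTTT
  ..TTT.
  ..FTTT
  .FTTTT
  .TTTTT
  T.TTTT
Step 4: 5 trees catch fire, 3 burn out
  ...FTT
  ..FTT.
  ...FTT
  ..FTTT
  .FTTTT
  T.TTTT
Step 5: 5 trees catch fire, 5 burn out
  ....FT
  ...FT.
  ....FT
  ...FTT
  ..FTTT
  T.TTTT
Step 6: 6 trees catch fire, 5 burn out
  .....F
  ....F.
  .....F
  ....FT
  ...FTT
  T.FTTT

.....F
....F.
.....F
....FT
...FTT
T.FTTT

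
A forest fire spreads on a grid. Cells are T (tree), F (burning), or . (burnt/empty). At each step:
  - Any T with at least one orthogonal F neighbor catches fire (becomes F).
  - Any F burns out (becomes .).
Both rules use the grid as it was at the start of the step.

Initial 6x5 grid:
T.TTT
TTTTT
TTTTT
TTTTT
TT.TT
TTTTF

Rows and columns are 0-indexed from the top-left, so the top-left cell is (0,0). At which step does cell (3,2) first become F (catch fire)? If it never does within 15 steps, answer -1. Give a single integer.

Step 1: cell (3,2)='T' (+2 fires, +1 burnt)
Step 2: cell (3,2)='T' (+3 fires, +2 burnt)
Step 3: cell (3,2)='T' (+3 fires, +3 burnt)
Step 4: cell (3,2)='F' (+5 fires, +3 burnt)
  -> target ignites at step 4
Step 5: cell (3,2)='.' (+5 fires, +5 burnt)
Step 6: cell (3,2)='.' (+4 fires, +5 burnt)
Step 7: cell (3,2)='.' (+3 fires, +4 burnt)
Step 8: cell (3,2)='.' (+1 fires, +3 burnt)
Step 9: cell (3,2)='.' (+1 fires, +1 burnt)
Step 10: cell (3,2)='.' (+0 fires, +1 burnt)
  fire out at step 10

4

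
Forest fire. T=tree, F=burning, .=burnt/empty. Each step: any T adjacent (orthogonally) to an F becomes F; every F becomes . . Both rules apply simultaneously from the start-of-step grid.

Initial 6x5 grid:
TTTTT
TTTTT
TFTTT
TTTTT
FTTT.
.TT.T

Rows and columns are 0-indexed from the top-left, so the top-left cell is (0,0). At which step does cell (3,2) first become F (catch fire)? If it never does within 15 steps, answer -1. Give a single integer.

Step 1: cell (3,2)='T' (+6 fires, +2 burnt)
Step 2: cell (3,2)='F' (+7 fires, +6 burnt)
  -> target ignites at step 2
Step 3: cell (3,2)='.' (+7 fires, +7 burnt)
Step 4: cell (3,2)='.' (+3 fires, +7 burnt)
Step 5: cell (3,2)='.' (+1 fires, +3 burnt)
Step 6: cell (3,2)='.' (+0 fires, +1 burnt)
  fire out at step 6

2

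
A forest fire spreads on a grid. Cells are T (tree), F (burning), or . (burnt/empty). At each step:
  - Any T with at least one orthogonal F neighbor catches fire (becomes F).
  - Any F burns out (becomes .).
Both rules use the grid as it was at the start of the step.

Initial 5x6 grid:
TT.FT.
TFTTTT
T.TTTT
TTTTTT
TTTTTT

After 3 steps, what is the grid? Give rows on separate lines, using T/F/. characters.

Step 1: 5 trees catch fire, 2 burn out
  TF..F.
  F.FFTT
  T.TTTT
  TTTTTT
  TTTTTT
Step 2: 5 trees catch fire, 5 burn out
  F.....
  ....FT
  F.FFTT
  TTTTTT
  TTTTTT
Step 3: 5 trees catch fire, 5 burn out
  ......
  .....F
  ....FT
  FTFFTT
  TTTTTT

......
.....F
....FT
FTFFTT
TTTTTT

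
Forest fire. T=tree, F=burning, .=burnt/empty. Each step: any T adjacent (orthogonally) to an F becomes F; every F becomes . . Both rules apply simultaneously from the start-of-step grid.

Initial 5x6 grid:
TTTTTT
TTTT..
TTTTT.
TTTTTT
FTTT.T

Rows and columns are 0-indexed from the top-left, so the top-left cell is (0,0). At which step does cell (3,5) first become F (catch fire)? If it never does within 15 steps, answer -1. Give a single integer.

Step 1: cell (3,5)='T' (+2 fires, +1 burnt)
Step 2: cell (3,5)='T' (+3 fires, +2 burnt)
Step 3: cell (3,5)='T' (+4 fires, +3 burnt)
Step 4: cell (3,5)='T' (+4 fires, +4 burnt)
Step 5: cell (3,5)='T' (+4 fires, +4 burnt)
Step 6: cell (3,5)='F' (+4 fires, +4 burnt)
  -> target ignites at step 6
Step 7: cell (3,5)='.' (+2 fires, +4 burnt)
Step 8: cell (3,5)='.' (+1 fires, +2 burnt)
Step 9: cell (3,5)='.' (+1 fires, +1 burnt)
Step 10: cell (3,5)='.' (+0 fires, +1 burnt)
  fire out at step 10

6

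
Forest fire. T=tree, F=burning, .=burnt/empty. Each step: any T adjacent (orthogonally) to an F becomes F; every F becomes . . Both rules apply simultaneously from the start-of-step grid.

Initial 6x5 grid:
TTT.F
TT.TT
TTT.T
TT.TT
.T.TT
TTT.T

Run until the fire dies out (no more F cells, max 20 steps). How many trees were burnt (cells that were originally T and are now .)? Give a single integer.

Answer: 8

Derivation:
Step 1: +1 fires, +1 burnt (F count now 1)
Step 2: +2 fires, +1 burnt (F count now 2)
Step 3: +1 fires, +2 burnt (F count now 1)
Step 4: +2 fires, +1 burnt (F count now 2)
Step 5: +2 fires, +2 burnt (F count now 2)
Step 6: +0 fires, +2 burnt (F count now 0)
Fire out after step 6
Initially T: 22, now '.': 16
Total burnt (originally-T cells now '.'): 8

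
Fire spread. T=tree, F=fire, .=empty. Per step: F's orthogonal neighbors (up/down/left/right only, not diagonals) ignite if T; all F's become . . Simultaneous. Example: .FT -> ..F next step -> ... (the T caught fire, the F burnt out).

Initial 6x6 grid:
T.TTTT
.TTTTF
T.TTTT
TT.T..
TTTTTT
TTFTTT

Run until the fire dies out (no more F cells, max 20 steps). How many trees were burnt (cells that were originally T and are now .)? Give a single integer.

Step 1: +6 fires, +2 burnt (F count now 6)
Step 2: +7 fires, +6 burnt (F count now 7)
Step 3: +8 fires, +7 burnt (F count now 8)
Step 4: +5 fires, +8 burnt (F count now 5)
Step 5: +1 fires, +5 burnt (F count now 1)
Step 6: +0 fires, +1 burnt (F count now 0)
Fire out after step 6
Initially T: 28, now '.': 35
Total burnt (originally-T cells now '.'): 27

Answer: 27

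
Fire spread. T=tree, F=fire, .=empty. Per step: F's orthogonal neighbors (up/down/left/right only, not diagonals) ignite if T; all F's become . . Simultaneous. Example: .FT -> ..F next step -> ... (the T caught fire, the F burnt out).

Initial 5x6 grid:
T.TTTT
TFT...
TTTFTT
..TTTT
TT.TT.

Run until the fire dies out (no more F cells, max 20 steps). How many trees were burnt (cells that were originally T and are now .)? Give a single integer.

Answer: 18

Derivation:
Step 1: +6 fires, +2 burnt (F count now 6)
Step 2: +7 fires, +6 burnt (F count now 7)
Step 3: +3 fires, +7 burnt (F count now 3)
Step 4: +1 fires, +3 burnt (F count now 1)
Step 5: +1 fires, +1 burnt (F count now 1)
Step 6: +0 fires, +1 burnt (F count now 0)
Fire out after step 6
Initially T: 20, now '.': 28
Total burnt (originally-T cells now '.'): 18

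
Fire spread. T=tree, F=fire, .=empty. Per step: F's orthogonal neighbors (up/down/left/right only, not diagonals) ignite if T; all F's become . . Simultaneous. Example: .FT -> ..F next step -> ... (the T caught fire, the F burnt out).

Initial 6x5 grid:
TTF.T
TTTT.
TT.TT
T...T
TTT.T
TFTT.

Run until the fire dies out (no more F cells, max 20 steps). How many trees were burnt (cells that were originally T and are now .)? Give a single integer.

Step 1: +5 fires, +2 burnt (F count now 5)
Step 2: +6 fires, +5 burnt (F count now 6)
Step 3: +4 fires, +6 burnt (F count now 4)
Step 4: +2 fires, +4 burnt (F count now 2)
Step 5: +1 fires, +2 burnt (F count now 1)
Step 6: +1 fires, +1 burnt (F count now 1)
Step 7: +0 fires, +1 burnt (F count now 0)
Fire out after step 7
Initially T: 20, now '.': 29
Total burnt (originally-T cells now '.'): 19

Answer: 19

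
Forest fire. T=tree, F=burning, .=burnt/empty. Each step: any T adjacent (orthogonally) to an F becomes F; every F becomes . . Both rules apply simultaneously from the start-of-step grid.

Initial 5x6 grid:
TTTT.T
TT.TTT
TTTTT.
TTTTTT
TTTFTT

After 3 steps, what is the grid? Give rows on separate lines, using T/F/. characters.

Step 1: 3 trees catch fire, 1 burn out
  TTTT.T
  TT.TTT
  TTTTT.
  TTTFTT
  TTF.FT
Step 2: 5 trees catch fire, 3 burn out
  TTTT.T
  TT.TTT
  TTTFT.
  TTF.FT
  TF...F
Step 3: 6 trees catch fire, 5 burn out
  TTTT.T
  TT.FTT
  TTF.F.
  TF...F
  F.....

TTTT.T
TT.FTT
TTF.F.
TF...F
F.....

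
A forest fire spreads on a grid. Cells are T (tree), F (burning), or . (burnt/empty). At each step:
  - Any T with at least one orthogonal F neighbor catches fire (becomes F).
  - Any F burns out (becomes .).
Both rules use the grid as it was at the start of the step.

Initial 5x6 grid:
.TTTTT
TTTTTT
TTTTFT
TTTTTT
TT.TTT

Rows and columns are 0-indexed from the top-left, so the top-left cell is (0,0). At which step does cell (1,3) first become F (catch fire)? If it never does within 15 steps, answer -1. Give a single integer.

Step 1: cell (1,3)='T' (+4 fires, +1 burnt)
Step 2: cell (1,3)='F' (+7 fires, +4 burnt)
  -> target ignites at step 2
Step 3: cell (1,3)='.' (+7 fires, +7 burnt)
Step 4: cell (1,3)='.' (+4 fires, +7 burnt)
Step 5: cell (1,3)='.' (+4 fires, +4 burnt)
Step 6: cell (1,3)='.' (+1 fires, +4 burnt)
Step 7: cell (1,3)='.' (+0 fires, +1 burnt)
  fire out at step 7

2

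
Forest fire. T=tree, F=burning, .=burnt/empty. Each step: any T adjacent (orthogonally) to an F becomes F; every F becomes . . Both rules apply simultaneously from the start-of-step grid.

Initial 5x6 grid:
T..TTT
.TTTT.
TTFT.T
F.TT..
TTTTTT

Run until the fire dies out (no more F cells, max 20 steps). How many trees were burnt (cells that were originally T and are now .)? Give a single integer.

Step 1: +6 fires, +2 burnt (F count now 6)
Step 2: +5 fires, +6 burnt (F count now 5)
Step 3: +3 fires, +5 burnt (F count now 3)
Step 4: +2 fires, +3 burnt (F count now 2)
Step 5: +2 fires, +2 burnt (F count now 2)
Step 6: +0 fires, +2 burnt (F count now 0)
Fire out after step 6
Initially T: 20, now '.': 28
Total burnt (originally-T cells now '.'): 18

Answer: 18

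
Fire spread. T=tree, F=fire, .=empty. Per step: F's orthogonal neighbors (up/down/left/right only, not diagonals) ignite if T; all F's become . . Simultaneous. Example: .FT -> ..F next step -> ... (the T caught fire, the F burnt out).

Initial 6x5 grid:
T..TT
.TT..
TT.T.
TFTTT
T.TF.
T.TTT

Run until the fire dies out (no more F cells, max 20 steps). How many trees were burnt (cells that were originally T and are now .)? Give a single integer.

Step 1: +6 fires, +2 burnt (F count now 6)
Step 2: +7 fires, +6 burnt (F count now 7)
Step 3: +2 fires, +7 burnt (F count now 2)
Step 4: +0 fires, +2 burnt (F count now 0)
Fire out after step 4
Initially T: 18, now '.': 27
Total burnt (originally-T cells now '.'): 15

Answer: 15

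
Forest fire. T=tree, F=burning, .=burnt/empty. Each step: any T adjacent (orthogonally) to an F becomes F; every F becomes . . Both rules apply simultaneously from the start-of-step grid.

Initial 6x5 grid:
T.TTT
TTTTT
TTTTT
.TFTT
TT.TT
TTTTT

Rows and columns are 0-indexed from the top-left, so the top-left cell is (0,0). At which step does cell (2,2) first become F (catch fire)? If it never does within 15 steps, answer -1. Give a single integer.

Step 1: cell (2,2)='F' (+3 fires, +1 burnt)
  -> target ignites at step 1
Step 2: cell (2,2)='.' (+6 fires, +3 burnt)
Step 3: cell (2,2)='.' (+9 fires, +6 burnt)
Step 4: cell (2,2)='.' (+6 fires, +9 burnt)
Step 5: cell (2,2)='.' (+2 fires, +6 burnt)
Step 6: cell (2,2)='.' (+0 fires, +2 burnt)
  fire out at step 6

1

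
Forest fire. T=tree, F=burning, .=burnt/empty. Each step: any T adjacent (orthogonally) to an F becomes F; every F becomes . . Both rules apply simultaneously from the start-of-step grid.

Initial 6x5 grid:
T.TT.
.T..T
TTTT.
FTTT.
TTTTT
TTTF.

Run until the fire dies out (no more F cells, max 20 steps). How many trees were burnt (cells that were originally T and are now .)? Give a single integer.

Step 1: +5 fires, +2 burnt (F count now 5)
Step 2: +8 fires, +5 burnt (F count now 8)
Step 3: +3 fires, +8 burnt (F count now 3)
Step 4: +0 fires, +3 burnt (F count now 0)
Fire out after step 4
Initially T: 20, now '.': 26
Total burnt (originally-T cells now '.'): 16

Answer: 16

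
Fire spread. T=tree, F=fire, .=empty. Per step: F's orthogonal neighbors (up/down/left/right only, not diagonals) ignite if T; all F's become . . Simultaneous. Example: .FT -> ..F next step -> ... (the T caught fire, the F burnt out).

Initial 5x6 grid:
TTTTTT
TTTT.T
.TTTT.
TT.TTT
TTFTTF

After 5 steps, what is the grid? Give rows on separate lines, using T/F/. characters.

Step 1: 4 trees catch fire, 2 burn out
  TTTTTT
  TTTT.T
  .TTTT.
  TT.TTF
  TF.FF.
Step 2: 4 trees catch fire, 4 burn out
  TTTTTT
  TTTT.T
  .TTTT.
  TF.FF.
  F.....
Step 3: 4 trees catch fire, 4 burn out
  TTTTTT
  TTTT.T
  .FTFF.
  F.....
  ......
Step 4: 3 trees catch fire, 4 burn out
  TTTTTT
  TFTF.T
  ..F...
  ......
  ......
Step 5: 4 trees catch fire, 3 burn out
  TFTFTT
  F.F..T
  ......
  ......
  ......

TFTFTT
F.F..T
......
......
......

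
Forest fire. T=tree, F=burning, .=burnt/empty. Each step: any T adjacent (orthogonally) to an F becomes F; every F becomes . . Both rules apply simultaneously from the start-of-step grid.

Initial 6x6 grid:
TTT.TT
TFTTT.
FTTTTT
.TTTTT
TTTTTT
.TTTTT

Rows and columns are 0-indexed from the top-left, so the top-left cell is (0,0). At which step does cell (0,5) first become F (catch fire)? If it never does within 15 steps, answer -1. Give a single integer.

Step 1: cell (0,5)='T' (+4 fires, +2 burnt)
Step 2: cell (0,5)='T' (+5 fires, +4 burnt)
Step 3: cell (0,5)='T' (+4 fires, +5 burnt)
Step 4: cell (0,5)='T' (+6 fires, +4 burnt)
Step 5: cell (0,5)='F' (+5 fires, +6 burnt)
  -> target ignites at step 5
Step 6: cell (0,5)='.' (+3 fires, +5 burnt)
Step 7: cell (0,5)='.' (+2 fires, +3 burnt)
Step 8: cell (0,5)='.' (+1 fires, +2 burnt)
Step 9: cell (0,5)='.' (+0 fires, +1 burnt)
  fire out at step 9

5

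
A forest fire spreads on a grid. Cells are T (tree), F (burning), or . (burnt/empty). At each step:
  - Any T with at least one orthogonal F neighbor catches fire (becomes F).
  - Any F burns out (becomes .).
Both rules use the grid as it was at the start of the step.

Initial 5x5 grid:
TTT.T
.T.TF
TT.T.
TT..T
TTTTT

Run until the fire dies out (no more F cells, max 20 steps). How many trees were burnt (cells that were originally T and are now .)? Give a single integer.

Answer: 3

Derivation:
Step 1: +2 fires, +1 burnt (F count now 2)
Step 2: +1 fires, +2 burnt (F count now 1)
Step 3: +0 fires, +1 burnt (F count now 0)
Fire out after step 3
Initially T: 17, now '.': 11
Total burnt (originally-T cells now '.'): 3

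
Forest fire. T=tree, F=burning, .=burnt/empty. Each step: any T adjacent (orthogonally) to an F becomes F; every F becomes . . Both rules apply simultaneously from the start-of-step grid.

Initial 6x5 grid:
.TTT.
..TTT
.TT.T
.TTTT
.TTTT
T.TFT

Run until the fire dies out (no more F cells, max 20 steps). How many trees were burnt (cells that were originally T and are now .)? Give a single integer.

Answer: 19

Derivation:
Step 1: +3 fires, +1 burnt (F count now 3)
Step 2: +3 fires, +3 burnt (F count now 3)
Step 3: +3 fires, +3 burnt (F count now 3)
Step 4: +3 fires, +3 burnt (F count now 3)
Step 5: +3 fires, +3 burnt (F count now 3)
Step 6: +2 fires, +3 burnt (F count now 2)
Step 7: +2 fires, +2 burnt (F count now 2)
Step 8: +0 fires, +2 burnt (F count now 0)
Fire out after step 8
Initially T: 20, now '.': 29
Total burnt (originally-T cells now '.'): 19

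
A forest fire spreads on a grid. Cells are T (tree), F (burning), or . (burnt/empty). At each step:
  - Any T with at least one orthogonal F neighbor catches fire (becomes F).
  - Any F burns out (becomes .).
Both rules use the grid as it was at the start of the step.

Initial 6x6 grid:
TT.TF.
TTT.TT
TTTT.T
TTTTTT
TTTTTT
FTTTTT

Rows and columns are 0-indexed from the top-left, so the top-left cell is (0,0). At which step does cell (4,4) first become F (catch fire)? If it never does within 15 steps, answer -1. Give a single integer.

Step 1: cell (4,4)='T' (+4 fires, +2 burnt)
Step 2: cell (4,4)='T' (+4 fires, +4 burnt)
Step 3: cell (4,4)='T' (+5 fires, +4 burnt)
Step 4: cell (4,4)='T' (+6 fires, +5 burnt)
Step 5: cell (4,4)='F' (+8 fires, +6 burnt)
  -> target ignites at step 5
Step 6: cell (4,4)='.' (+3 fires, +8 burnt)
Step 7: cell (4,4)='.' (+0 fires, +3 burnt)
  fire out at step 7

5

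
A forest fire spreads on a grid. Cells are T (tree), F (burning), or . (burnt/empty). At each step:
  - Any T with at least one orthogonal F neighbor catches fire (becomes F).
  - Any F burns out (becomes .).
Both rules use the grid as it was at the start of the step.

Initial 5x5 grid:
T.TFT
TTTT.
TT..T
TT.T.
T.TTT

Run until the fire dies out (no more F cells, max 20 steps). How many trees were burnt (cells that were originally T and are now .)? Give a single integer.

Step 1: +3 fires, +1 burnt (F count now 3)
Step 2: +1 fires, +3 burnt (F count now 1)
Step 3: +1 fires, +1 burnt (F count now 1)
Step 4: +2 fires, +1 burnt (F count now 2)
Step 5: +3 fires, +2 burnt (F count now 3)
Step 6: +1 fires, +3 burnt (F count now 1)
Step 7: +1 fires, +1 burnt (F count now 1)
Step 8: +0 fires, +1 burnt (F count now 0)
Fire out after step 8
Initially T: 17, now '.': 20
Total burnt (originally-T cells now '.'): 12

Answer: 12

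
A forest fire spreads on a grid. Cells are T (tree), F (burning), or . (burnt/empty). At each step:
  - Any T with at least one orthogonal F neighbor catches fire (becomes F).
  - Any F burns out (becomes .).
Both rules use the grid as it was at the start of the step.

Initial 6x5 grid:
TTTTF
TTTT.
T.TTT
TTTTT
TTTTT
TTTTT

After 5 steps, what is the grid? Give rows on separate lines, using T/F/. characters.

Step 1: 1 trees catch fire, 1 burn out
  TTTF.
  TTTT.
  T.TTT
  TTTTT
  TTTTT
  TTTTT
Step 2: 2 trees catch fire, 1 burn out
  TTF..
  TTTF.
  T.TTT
  TTTTT
  TTTTT
  TTTTT
Step 3: 3 trees catch fire, 2 burn out
  TF...
  TTF..
  T.TFT
  TTTTT
  TTTTT
  TTTTT
Step 4: 5 trees catch fire, 3 burn out
  F....
  TF...
  T.F.F
  TTTFT
  TTTTT
  TTTTT
Step 5: 4 trees catch fire, 5 burn out
  .....
  F....
  T....
  TTF.F
  TTTFT
  TTTTT

.....
F....
T....
TTF.F
TTTFT
TTTTT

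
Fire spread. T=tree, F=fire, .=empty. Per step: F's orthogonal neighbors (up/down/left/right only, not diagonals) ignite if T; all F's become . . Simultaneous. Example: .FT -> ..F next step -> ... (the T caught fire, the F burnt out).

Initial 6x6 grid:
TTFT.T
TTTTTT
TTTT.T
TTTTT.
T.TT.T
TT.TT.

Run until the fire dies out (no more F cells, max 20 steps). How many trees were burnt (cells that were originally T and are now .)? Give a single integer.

Step 1: +3 fires, +1 burnt (F count now 3)
Step 2: +4 fires, +3 burnt (F count now 4)
Step 3: +5 fires, +4 burnt (F count now 5)
Step 4: +5 fires, +5 burnt (F count now 5)
Step 5: +5 fires, +5 burnt (F count now 5)
Step 6: +2 fires, +5 burnt (F count now 2)
Step 7: +2 fires, +2 burnt (F count now 2)
Step 8: +1 fires, +2 burnt (F count now 1)
Step 9: +0 fires, +1 burnt (F count now 0)
Fire out after step 9
Initially T: 28, now '.': 35
Total burnt (originally-T cells now '.'): 27

Answer: 27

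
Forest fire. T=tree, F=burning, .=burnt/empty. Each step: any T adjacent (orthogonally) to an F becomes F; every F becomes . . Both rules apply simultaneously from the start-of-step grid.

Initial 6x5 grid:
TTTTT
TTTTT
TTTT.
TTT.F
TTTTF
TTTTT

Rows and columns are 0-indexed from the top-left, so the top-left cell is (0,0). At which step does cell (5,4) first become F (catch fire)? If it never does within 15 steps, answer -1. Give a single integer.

Step 1: cell (5,4)='F' (+2 fires, +2 burnt)
  -> target ignites at step 1
Step 2: cell (5,4)='.' (+2 fires, +2 burnt)
Step 3: cell (5,4)='.' (+3 fires, +2 burnt)
Step 4: cell (5,4)='.' (+4 fires, +3 burnt)
Step 5: cell (5,4)='.' (+5 fires, +4 burnt)
Step 6: cell (5,4)='.' (+4 fires, +5 burnt)
Step 7: cell (5,4)='.' (+4 fires, +4 burnt)
Step 8: cell (5,4)='.' (+2 fires, +4 burnt)
Step 9: cell (5,4)='.' (+0 fires, +2 burnt)
  fire out at step 9

1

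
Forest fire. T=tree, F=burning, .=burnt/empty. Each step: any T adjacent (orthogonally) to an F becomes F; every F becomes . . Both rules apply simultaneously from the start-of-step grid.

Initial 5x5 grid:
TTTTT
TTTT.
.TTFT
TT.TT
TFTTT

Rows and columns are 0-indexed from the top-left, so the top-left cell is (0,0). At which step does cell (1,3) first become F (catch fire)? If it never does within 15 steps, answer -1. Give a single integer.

Step 1: cell (1,3)='F' (+7 fires, +2 burnt)
  -> target ignites at step 1
Step 2: cell (1,3)='.' (+6 fires, +7 burnt)
Step 3: cell (1,3)='.' (+4 fires, +6 burnt)
Step 4: cell (1,3)='.' (+2 fires, +4 burnt)
Step 5: cell (1,3)='.' (+1 fires, +2 burnt)
Step 6: cell (1,3)='.' (+0 fires, +1 burnt)
  fire out at step 6

1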